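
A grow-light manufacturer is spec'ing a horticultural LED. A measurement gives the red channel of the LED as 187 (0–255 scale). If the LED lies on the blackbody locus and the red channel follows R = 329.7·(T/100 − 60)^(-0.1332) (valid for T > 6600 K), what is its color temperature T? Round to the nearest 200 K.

(t − 60)^(-0.1332) = 187/329.7 = 0.56718.
t − 60 = 0.56718^(1/-0.1332) = 0.56718^(-7.508) = 70.620, so t = 130.620.
T = 100·t = 13062 K → 13000 K to the nearest 200 K.

13000 K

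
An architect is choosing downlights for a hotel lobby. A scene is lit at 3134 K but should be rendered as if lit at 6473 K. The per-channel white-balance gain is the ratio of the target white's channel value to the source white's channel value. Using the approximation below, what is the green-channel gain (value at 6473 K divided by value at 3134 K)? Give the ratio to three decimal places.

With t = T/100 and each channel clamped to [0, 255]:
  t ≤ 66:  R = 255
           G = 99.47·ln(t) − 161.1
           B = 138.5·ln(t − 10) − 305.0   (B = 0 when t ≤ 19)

1.397

At 3134 K (t = 31.34):
  G = 99.47·ln 31.34 − 161.1 = 99.47·3.4449 − 161.1 = 181.564.
At 6473 K (t = 64.73):
  G = 99.47·ln 64.73 − 161.1 = 99.47·4.1702 − 161.1 = 253.712.
Gain = 253.712 / 181.564 = 1.3974 → 1.397.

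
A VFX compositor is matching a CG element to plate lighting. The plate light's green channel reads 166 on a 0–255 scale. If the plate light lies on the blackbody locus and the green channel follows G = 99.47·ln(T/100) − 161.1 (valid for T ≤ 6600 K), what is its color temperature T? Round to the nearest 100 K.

2700 K

ln t = (166 + 161.1) / 99.47 = 3.2884.
t = e^3.2884 = 26.801.
T = 100·t = 2680 K → 2700 K to the nearest 100 K.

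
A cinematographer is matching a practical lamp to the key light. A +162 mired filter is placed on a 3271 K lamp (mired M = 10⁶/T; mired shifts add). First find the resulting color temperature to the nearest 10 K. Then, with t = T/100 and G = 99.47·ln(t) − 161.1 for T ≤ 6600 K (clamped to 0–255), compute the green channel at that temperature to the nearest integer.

144

M_in = 10⁶/3271 = 305.72; M_out = 305.72 + (+162) = 467.72.
T_out = 10⁶/467.72 = 2138.0 K → 2140 K; t = 21.4.
G = 99.47·ln 21.4 − 161.1 = 99.47·3.0634 − 161.1 = 143.615.
Rounded: 144.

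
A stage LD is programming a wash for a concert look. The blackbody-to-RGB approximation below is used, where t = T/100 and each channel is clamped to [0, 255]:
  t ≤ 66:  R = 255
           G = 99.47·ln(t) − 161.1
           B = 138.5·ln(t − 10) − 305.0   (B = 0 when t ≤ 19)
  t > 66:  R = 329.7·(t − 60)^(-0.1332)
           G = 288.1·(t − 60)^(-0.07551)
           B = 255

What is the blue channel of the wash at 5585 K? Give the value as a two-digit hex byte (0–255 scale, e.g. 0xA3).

0xE1

t = 5585/100 = 55.85; the t ≤ 66 branch applies.
B = 138.5·ln(55.85 − 10) − 305.0 = 138.5·ln 45.85 − 305.0 = 138.5·3.8254 − 305.0 = 224.814.
Rounded: 225; in hex, 0xE1.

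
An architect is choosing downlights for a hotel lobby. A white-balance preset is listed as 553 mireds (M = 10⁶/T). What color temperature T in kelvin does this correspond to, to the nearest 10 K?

T = 10⁶ / 553 = 1808.32 K → 1810 K.

1810 K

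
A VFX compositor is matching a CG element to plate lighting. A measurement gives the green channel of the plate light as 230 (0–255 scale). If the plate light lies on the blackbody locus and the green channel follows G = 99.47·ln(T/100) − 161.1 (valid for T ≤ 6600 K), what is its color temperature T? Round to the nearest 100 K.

5100 K

ln t = (230 + 161.1) / 99.47 = 3.9318.
t = e^3.9318 = 51.001.
T = 100·t = 5100 K → 5100 K to the nearest 100 K.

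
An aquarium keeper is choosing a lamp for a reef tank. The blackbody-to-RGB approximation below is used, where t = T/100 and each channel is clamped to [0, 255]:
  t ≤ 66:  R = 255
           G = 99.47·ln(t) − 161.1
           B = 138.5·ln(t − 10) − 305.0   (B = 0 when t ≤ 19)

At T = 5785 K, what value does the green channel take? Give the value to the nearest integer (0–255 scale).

t = 5785/100 = 57.85; the t ≤ 66 branch applies.
G = 99.47·ln 57.85 − 161.1 = 99.47·4.0579 − 161.1 = 242.535.
Rounded: 243.

243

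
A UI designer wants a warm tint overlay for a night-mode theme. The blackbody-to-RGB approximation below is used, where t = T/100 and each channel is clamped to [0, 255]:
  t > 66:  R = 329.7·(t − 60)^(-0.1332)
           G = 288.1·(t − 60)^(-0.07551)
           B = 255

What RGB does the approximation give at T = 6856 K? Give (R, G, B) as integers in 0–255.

(248, 245, 255)

t = 6856/100 = 68.56; the t > 66 branch applies.
R = 329.7·(68.56 − 60)^(-0.1332) = 329.7·8.56^(-0.1332) = 329.7·0.75127 = 247.693.
G = 288.1·(68.56 − 60)^(-0.07551) = 288.1·8.56^(-0.07551) = 288.1·0.85033 = 244.981.
B = 255 by definition for t > 66.
Rounded: (248, 245, 255).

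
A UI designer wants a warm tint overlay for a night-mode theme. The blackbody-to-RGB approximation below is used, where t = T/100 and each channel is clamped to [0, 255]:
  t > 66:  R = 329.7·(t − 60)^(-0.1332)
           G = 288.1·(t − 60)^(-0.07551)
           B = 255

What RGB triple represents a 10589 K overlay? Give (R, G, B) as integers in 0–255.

(198, 216, 255)

t = 10589/100 = 105.89; the t > 66 branch applies.
R = 329.7·(105.89 − 60)^(-0.1332) = 329.7·45.89^(-0.1332) = 329.7·0.60070 = 198.051.
G = 288.1·(105.89 − 60)^(-0.07551) = 288.1·45.89^(-0.07551) = 288.1·0.74907 = 215.808.
B = 255 by definition for t > 66.
Rounded: (198, 216, 255).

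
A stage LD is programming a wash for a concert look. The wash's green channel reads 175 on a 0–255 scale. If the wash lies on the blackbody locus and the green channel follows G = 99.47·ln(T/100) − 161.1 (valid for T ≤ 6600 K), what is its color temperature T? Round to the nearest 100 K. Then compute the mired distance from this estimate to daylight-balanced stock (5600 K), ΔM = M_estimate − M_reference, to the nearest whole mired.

ln t = (175 + 161.1) / 99.47 = 3.3789.
t = e^3.3789 = 29.339.
T = 100·t = 2934 K → 2900 K to the nearest 100 K.
M_estimate = 10⁶/2900 = 344.83; M_reference = 10⁶/5600 = 178.57.
ΔM = 344.83 − 178.57 = 166.26 → +166 mireds.

+166 mireds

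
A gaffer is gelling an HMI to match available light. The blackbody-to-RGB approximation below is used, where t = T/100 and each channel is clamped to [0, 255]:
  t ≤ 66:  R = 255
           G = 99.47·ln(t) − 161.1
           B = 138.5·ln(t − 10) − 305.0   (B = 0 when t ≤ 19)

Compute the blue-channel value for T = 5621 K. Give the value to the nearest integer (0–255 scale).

t = 5621/100 = 56.21; the t ≤ 66 branch applies.
B = 138.5·ln(56.21 − 10) − 305.0 = 138.5·ln 46.21 − 305.0 = 138.5·3.8332 − 305.0 = 225.898.
Rounded: 226.

226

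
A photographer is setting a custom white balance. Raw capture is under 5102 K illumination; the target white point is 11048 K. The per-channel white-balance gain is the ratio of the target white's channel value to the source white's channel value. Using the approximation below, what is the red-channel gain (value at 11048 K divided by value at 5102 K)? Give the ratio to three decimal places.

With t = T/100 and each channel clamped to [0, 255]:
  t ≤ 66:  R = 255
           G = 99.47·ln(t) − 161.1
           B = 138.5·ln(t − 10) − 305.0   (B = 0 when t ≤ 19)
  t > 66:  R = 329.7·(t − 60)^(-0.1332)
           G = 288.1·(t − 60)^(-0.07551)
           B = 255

0.767

At 5102 K (t = 51.02):
  R = 255 by definition for t ≤ 66.
At 11048 K (t = 110.48):
  R = 329.7·(110.48 − 60)^(-0.1332) = 329.7·50.48^(-0.1332) = 329.7·0.59312 = 195.553.
Gain = 195.553 / 255.000 = 0.7669 → 0.767.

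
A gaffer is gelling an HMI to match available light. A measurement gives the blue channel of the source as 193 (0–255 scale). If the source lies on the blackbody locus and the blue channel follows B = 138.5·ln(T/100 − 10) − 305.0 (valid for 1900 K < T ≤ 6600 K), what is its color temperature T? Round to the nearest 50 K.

4650 K

ln(t − 10) = (193 + 305.0) / 138.5 = 3.5957.
t − 10 = e^3.5957 = 36.440, so t = 46.440.
T = 100·t = 4644 K → 4650 K to the nearest 50 K.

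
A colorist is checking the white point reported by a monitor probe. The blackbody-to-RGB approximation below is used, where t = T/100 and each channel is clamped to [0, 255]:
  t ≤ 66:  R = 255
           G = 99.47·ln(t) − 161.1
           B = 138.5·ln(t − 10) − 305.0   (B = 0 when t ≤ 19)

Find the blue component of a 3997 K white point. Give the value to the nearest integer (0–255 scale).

t = 3997/100 = 39.97; the t ≤ 66 branch applies.
B = 138.5·ln(39.97 − 10) − 305.0 = 138.5·ln 29.97 − 305.0 = 138.5·3.4002 − 305.0 = 165.927.
Rounded: 166.

166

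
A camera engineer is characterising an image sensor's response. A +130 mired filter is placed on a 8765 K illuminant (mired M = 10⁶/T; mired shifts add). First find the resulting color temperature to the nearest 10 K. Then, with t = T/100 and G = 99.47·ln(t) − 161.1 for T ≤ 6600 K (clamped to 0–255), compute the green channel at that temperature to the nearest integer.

208

M_in = 10⁶/8765 = 114.09; M_out = 114.09 + (+130) = 244.09.
T_out = 10⁶/244.09 = 4096.8 K → 4100 K; t = 41.
G = 99.47·ln 41 − 161.1 = 99.47·3.7136 − 161.1 = 208.289.
Rounded: 208.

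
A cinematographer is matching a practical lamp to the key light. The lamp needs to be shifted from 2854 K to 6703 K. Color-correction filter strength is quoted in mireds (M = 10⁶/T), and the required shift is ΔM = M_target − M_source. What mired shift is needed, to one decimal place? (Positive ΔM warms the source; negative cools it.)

M_source = 10⁶/2854 = 350.385; M_target = 10⁶/6703 = 149.187.
ΔM = 149.187 − 350.385 = -201.198 → -201.2 mireds, a cooling shift.

-201.2 mireds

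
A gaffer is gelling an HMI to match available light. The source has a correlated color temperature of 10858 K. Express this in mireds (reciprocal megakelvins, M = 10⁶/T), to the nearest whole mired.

92 mireds

M = 10⁶ / 10858 = 92.098 → 92 mireds.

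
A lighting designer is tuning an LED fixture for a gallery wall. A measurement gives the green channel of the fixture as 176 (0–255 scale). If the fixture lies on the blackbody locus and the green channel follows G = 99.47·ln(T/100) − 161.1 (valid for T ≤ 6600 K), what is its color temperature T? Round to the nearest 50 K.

2950 K

ln t = (176 + 161.1) / 99.47 = 3.3890.
t = e^3.3890 = 29.635.
T = 100·t = 2964 K → 2950 K to the nearest 50 K.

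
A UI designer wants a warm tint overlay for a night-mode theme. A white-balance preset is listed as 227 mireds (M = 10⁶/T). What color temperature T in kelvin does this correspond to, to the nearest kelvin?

T = 10⁶ / 227 = 4405.29 K → 4405 K.

4405 K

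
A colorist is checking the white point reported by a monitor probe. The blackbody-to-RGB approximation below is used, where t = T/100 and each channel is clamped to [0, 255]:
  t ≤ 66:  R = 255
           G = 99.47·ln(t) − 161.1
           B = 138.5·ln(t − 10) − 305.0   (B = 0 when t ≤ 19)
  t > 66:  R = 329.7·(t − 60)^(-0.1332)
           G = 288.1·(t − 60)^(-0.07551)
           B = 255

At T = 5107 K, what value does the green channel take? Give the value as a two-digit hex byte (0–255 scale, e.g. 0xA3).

0xE6

t = 5107/100 = 51.07; the t ≤ 66 branch applies.
G = 99.47·ln 51.07 − 161.1 = 99.47·3.9332 − 161.1 = 230.135.
Rounded: 230; in hex, 0xE6.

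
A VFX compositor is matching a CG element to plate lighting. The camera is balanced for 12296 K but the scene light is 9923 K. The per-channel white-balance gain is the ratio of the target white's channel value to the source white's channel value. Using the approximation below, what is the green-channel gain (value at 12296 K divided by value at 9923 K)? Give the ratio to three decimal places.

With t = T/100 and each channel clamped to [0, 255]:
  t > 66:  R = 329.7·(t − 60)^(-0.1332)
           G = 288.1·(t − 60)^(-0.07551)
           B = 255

0.965

At 9923 K (t = 99.23):
  G = 288.1·(99.23 − 60)^(-0.07551) = 288.1·39.23^(-0.07551) = 288.1·0.75799 = 218.378.
At 12296 K (t = 122.96):
  G = 288.1·(122.96 − 60)^(-0.07551) = 288.1·62.96^(-0.07551) = 288.1·0.73140 = 210.715.
Gain = 210.715 / 218.378 = 0.9649 → 0.965.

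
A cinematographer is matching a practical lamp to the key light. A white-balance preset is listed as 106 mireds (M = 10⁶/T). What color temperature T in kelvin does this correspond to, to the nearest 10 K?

T = 10⁶ / 106 = 9433.96 K → 9430 K.

9430 K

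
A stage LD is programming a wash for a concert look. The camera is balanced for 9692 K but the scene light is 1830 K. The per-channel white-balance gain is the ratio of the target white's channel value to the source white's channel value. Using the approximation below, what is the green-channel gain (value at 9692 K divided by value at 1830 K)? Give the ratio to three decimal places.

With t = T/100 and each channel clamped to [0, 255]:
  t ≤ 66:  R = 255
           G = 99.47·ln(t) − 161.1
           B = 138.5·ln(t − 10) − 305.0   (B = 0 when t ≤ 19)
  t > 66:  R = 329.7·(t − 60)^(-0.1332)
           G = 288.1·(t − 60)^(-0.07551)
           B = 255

At 1830 K (t = 18.3):
  G = 99.47·ln 18.3 − 161.1 = 99.47·2.9069 − 161.1 = 128.049.
At 9692 K (t = 96.92):
  G = 288.1·(96.92 − 60)^(-0.07551) = 288.1·36.92^(-0.07551) = 288.1·0.76148 = 219.381.
Gain = 219.381 / 128.049 = 1.7133 → 1.713.

1.713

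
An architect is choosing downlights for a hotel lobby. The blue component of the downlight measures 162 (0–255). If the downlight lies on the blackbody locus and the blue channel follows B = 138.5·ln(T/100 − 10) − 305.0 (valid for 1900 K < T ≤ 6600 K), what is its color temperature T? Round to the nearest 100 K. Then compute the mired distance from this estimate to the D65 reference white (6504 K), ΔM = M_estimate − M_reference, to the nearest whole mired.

ln(t − 10) = (162 + 305.0) / 138.5 = 3.3718.
t − 10 = e^3.3718 = 29.132, so t = 39.132.
T = 100·t = 3913 K → 3900 K to the nearest 100 K.
M_estimate = 10⁶/3900 = 256.41; M_reference = 10⁶/6504 = 153.75.
ΔM = 256.41 − 153.75 = 102.66 → +103 mireds.

+103 mireds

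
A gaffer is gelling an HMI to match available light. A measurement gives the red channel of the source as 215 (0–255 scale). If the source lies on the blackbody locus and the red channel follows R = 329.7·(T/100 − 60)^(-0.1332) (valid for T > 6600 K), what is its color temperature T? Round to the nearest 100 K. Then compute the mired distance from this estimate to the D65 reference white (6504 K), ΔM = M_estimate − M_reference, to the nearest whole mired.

(t − 60)^(-0.1332) = 215/329.7 = 0.65211.
t − 60 = 0.65211^(1/-0.1332) = 0.65211^(-7.508) = 24.774, so t = 84.774.
T = 100·t = 8477 K → 8500 K to the nearest 100 K.
M_estimate = 10⁶/8500 = 117.65; M_reference = 10⁶/6504 = 153.75.
ΔM = 117.65 − 153.75 = -36.10 → -36 mireds.

-36 mireds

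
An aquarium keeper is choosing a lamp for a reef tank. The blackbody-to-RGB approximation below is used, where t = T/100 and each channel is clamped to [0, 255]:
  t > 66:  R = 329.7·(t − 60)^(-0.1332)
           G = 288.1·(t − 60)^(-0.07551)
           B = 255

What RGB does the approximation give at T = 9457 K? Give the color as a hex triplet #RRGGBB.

t = 9457/100 = 94.57; the t > 66 branch applies.
R = 329.7·(94.57 − 60)^(-0.1332) = 329.7·34.57^(-0.1332) = 329.7·0.62380 = 205.667.
G = 288.1·(94.57 − 60)^(-0.07551) = 288.1·34.57^(-0.07551) = 288.1·0.76527 = 220.473.
B = 255 by definition for t > 66.
Rounded: (206, 220, 255).
In hex: #CEDCFF.

#CEDCFF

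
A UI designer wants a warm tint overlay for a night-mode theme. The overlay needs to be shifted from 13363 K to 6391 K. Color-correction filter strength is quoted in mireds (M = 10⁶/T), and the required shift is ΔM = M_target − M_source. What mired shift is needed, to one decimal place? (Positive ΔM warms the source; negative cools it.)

+81.6 mireds

M_source = 10⁶/13363 = 74.833; M_target = 10⁶/6391 = 156.470.
ΔM = 156.470 − 74.833 = 81.637 → +81.6 mireds, a warming shift.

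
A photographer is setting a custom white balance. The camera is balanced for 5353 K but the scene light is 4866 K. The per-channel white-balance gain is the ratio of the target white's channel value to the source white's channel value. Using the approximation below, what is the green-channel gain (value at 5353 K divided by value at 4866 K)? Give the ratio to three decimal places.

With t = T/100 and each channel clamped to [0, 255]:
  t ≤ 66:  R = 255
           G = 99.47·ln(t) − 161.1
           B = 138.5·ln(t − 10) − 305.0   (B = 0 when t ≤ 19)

1.042

At 4866 K (t = 48.66):
  G = 99.47·ln 48.66 − 161.1 = 99.47·3.8849 − 161.1 = 225.327.
At 5353 K (t = 53.53):
  G = 99.47·ln 53.53 − 161.1 = 99.47·3.9802 − 161.1 = 234.815.
Gain = 234.815 / 225.327 = 1.0421 → 1.042.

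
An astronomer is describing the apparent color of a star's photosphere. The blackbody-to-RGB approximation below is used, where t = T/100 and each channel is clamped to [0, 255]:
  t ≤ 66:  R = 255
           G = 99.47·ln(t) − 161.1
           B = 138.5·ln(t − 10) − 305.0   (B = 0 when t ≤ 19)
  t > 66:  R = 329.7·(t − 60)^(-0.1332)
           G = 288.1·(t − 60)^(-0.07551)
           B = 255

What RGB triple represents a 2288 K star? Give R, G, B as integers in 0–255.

R=255, G=150, B=49

t = 2288/100 = 22.88; the t ≤ 66 branch applies.
R = 255 by definition for t ≤ 66.
G = 99.47·ln 22.88 − 161.1 = 99.47·3.1303 − 161.1 = 150.267.
B = 138.5·ln(22.88 − 10) − 305.0 = 138.5·ln 12.88 − 305.0 = 138.5·2.5557 − 305.0 = 48.961.
Rounded: (255, 150, 49).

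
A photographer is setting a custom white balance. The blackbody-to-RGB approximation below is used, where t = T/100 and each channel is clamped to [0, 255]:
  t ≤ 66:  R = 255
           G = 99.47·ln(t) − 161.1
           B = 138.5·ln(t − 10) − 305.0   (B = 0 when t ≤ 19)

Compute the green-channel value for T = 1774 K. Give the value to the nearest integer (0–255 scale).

t = 1774/100 = 17.74; the t ≤ 66 branch applies.
G = 99.47·ln 17.74 − 161.1 = 99.47·2.8758 − 161.1 = 124.958.
Rounded: 125.

125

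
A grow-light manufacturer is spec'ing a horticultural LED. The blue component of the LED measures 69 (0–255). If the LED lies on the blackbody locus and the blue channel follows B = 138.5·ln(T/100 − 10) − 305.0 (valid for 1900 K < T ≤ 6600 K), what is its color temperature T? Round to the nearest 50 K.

2500 K

ln(t − 10) = (69 + 305.0) / 138.5 = 2.7004.
t − 10 = e^2.7004 = 14.885, so t = 24.885.
T = 100·t = 2489 K → 2500 K to the nearest 50 K.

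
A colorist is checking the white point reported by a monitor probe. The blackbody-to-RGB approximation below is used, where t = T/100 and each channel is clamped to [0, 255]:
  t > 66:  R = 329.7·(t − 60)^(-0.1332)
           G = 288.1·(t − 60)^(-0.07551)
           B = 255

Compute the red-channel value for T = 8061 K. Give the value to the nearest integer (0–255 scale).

220

t = 8061/100 = 80.61; the t > 66 branch applies.
R = 329.7·(80.61 − 60)^(-0.1332) = 329.7·20.61^(-0.1332) = 329.7·0.66829 = 220.335.
Rounded: 220.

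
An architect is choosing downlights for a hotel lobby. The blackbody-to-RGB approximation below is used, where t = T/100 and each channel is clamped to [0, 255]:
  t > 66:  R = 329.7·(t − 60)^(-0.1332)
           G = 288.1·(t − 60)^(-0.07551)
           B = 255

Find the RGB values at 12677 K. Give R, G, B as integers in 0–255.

R=188, G=210, B=255

t = 12677/100 = 126.77; the t > 66 branch applies.
R = 329.7·(126.77 − 60)^(-0.1332) = 329.7·66.77^(-0.1332) = 329.7·0.57143 = 188.402.
G = 288.1·(126.77 − 60)^(-0.07551) = 288.1·66.77^(-0.07551) = 288.1·0.72816 = 209.782.
B = 255 by definition for t > 66.
Rounded: (188, 210, 255).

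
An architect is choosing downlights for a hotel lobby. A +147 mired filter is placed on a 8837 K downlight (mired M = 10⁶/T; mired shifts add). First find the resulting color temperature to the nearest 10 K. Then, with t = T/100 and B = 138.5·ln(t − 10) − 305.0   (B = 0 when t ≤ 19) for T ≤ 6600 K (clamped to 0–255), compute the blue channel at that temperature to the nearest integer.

M_in = 10⁶/8837 = 113.16; M_out = 113.16 + (+147) = 260.16.
T_out = 10⁶/260.16 = 3843.8 K → 3840 K; t = 38.4.
B = 138.5·ln(38.4 − 10) − 305.0 = 138.5·ln 28.4 − 305.0 = 138.5·3.3464 − 305.0 = 158.475.
Rounded: 158.

158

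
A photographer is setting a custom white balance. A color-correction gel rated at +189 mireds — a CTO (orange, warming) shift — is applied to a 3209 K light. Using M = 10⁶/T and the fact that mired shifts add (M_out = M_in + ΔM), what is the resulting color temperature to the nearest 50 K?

M_in = 10⁶/3209 = 311.62 mireds.
M_out = 311.62 + (+189) = 500.62 mireds.
T_out = 10⁶/500.62 = 1997.5 K → 2000 K.

2000 K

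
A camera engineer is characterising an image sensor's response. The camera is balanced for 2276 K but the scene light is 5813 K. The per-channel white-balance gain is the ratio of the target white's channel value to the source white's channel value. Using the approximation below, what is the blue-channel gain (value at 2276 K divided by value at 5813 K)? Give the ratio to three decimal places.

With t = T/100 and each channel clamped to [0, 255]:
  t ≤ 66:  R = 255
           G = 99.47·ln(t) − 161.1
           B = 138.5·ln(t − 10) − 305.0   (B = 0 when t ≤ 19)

At 5813 K (t = 58.13):
  B = 138.5·ln(58.13 − 10) − 305.0 = 138.5·ln 48.13 − 305.0 = 138.5·3.8739 − 305.0 = 231.536.
At 2276 K (t = 22.76):
  B = 138.5·ln(22.76 − 10) − 305.0 = 138.5·ln 12.76 − 305.0 = 138.5·2.5463 − 305.0 = 47.665.
Gain = 47.665 / 231.536 = 0.2059 → 0.206.

0.206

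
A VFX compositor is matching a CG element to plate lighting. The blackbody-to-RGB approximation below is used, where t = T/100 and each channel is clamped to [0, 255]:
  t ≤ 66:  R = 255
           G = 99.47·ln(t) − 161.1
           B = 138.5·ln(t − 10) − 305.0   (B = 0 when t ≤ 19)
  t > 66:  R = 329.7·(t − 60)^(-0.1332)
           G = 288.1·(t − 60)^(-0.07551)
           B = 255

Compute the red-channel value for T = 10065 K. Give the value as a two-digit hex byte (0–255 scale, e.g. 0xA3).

0xC9

t = 10065/100 = 100.65; the t > 66 branch applies.
R = 329.7·(100.65 − 60)^(-0.1332) = 329.7·40.65^(-0.1332) = 329.7·0.61048 = 201.276.
Rounded: 201; in hex, 0xC9.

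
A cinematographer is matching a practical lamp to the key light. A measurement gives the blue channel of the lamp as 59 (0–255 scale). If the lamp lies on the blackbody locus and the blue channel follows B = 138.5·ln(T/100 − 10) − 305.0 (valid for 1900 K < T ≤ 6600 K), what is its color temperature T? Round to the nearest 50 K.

ln(t − 10) = (59 + 305.0) / 138.5 = 2.6282.
t − 10 = e^2.6282 = 13.848, so t = 23.848.
T = 100·t = 2385 K → 2400 K to the nearest 50 K.

2400 K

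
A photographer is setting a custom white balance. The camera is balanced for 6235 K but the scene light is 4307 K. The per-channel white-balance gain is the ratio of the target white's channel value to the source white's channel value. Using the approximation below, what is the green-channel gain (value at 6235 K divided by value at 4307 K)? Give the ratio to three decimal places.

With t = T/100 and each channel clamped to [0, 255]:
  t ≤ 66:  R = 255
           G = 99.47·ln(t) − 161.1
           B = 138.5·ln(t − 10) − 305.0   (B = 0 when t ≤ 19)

At 4307 K (t = 43.07):
  G = 99.47·ln 43.07 − 161.1 = 99.47·3.7628 − 161.1 = 213.188.
At 6235 K (t = 62.35):
  G = 99.47·ln 62.35 − 161.1 = 99.47·4.1328 − 161.1 = 249.986.
Gain = 249.986 / 213.188 = 1.1726 → 1.173.

1.173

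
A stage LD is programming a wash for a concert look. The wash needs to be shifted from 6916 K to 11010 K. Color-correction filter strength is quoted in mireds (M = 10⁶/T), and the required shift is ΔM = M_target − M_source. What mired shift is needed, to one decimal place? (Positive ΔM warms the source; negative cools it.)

-53.8 mireds

M_source = 10⁶/6916 = 144.592; M_target = 10⁶/11010 = 90.827.
ΔM = 90.827 − 144.592 = -53.766 → -53.8 mireds, a cooling shift.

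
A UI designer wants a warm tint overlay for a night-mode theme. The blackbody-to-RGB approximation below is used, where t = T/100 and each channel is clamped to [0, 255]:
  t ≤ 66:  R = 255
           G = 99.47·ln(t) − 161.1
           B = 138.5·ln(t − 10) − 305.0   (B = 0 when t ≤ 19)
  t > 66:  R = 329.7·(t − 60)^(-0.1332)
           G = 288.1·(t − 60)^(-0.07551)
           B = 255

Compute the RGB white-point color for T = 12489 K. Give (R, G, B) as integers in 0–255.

(189, 210, 255)

t = 12489/100 = 124.89; the t > 66 branch applies.
R = 329.7·(124.89 − 60)^(-0.1332) = 329.7·64.89^(-0.1332) = 329.7·0.57361 = 189.120.
G = 288.1·(124.89 − 60)^(-0.07551) = 288.1·64.89^(-0.07551) = 288.1·0.72973 = 210.235.
B = 255 by definition for t > 66.
Rounded: (189, 210, 255).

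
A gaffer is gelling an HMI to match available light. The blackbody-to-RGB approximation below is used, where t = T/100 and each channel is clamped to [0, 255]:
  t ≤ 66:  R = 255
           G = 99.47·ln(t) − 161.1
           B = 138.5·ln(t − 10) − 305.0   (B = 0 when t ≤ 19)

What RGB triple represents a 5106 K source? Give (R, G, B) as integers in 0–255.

(255, 230, 210)

t = 5106/100 = 51.06; the t ≤ 66 branch applies.
R = 255 by definition for t ≤ 66.
G = 99.47·ln 51.06 − 161.1 = 99.47·3.9330 − 161.1 = 230.116.
B = 138.5·ln(51.06 − 10) − 305.0 = 138.5·ln 41.06 − 305.0 = 138.5·3.7150 − 305.0 = 209.532.
Rounded: (255, 230, 210).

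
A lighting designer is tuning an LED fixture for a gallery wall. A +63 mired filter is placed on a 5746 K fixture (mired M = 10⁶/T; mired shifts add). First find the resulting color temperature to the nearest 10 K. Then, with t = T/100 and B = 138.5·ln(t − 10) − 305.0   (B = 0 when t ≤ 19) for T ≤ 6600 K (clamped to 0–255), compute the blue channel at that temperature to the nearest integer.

M_in = 10⁶/5746 = 174.03; M_out = 174.03 + (+63) = 237.03.
T_out = 10⁶/237.03 = 4218.8 K → 4220 K; t = 42.2.
B = 138.5·ln(42.2 − 10) − 305.0 = 138.5·ln 32.2 − 305.0 = 138.5·3.4720 − 305.0 = 175.867.
Rounded: 176.

176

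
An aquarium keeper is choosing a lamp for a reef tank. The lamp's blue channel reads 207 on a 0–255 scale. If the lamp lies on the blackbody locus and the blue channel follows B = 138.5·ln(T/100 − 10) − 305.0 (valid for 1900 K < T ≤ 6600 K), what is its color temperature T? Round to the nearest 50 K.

5050 K

ln(t − 10) = (207 + 305.0) / 138.5 = 3.6968.
t − 10 = e^3.6968 = 40.316, so t = 50.316.
T = 100·t = 5032 K → 5050 K to the nearest 50 K.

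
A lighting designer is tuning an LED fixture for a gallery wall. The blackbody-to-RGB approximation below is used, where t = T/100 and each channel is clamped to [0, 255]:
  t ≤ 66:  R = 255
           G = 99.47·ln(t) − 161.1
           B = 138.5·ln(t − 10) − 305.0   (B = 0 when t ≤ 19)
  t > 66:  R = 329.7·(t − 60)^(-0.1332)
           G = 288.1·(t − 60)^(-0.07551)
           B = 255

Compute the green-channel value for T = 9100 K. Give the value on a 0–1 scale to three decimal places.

t = 9100/100 = 91; the t > 66 branch applies.
G = 288.1·(91 − 60)^(-0.07551) = 288.1·31^(-0.07551) = 288.1·0.77159 = 222.295.
On a 0–1 scale: 222.295/255 = 0.8717 → 0.872.

0.872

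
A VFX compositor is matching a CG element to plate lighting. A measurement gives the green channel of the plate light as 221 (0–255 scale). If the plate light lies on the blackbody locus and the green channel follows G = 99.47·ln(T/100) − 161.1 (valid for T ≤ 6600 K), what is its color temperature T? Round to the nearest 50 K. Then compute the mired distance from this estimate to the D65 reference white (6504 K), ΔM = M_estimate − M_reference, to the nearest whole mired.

+61 mireds

ln t = (221 + 161.1) / 99.47 = 3.8414.
t = e^3.8414 = 46.589.
T = 100·t = 4659 K → 4650 K to the nearest 50 K.
M_estimate = 10⁶/4650 = 215.05; M_reference = 10⁶/6504 = 153.75.
ΔM = 215.05 − 153.75 = 61.30 → +61 mireds.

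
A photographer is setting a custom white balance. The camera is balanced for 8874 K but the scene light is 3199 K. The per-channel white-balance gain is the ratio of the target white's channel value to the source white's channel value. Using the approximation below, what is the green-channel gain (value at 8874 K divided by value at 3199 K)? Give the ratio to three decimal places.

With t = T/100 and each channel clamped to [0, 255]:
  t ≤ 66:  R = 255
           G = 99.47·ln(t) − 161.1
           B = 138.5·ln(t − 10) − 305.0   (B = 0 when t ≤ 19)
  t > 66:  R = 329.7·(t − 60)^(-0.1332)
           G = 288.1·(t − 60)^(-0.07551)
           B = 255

1.218

At 3199 K (t = 31.99):
  G = 99.47·ln 31.99 − 161.1 = 99.47·3.4654 − 161.1 = 183.606.
At 8874 K (t = 88.74):
  G = 288.1·(88.74 − 60)^(-0.07551) = 288.1·28.74^(-0.07551) = 288.1·0.77601 = 223.570.
Gain = 223.570 / 183.606 = 1.2177 → 1.218.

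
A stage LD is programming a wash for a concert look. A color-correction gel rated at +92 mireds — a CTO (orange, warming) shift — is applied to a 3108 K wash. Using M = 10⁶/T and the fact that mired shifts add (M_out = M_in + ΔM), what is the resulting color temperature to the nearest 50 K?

2400 K

M_in = 10⁶/3108 = 321.75 mireds.
M_out = 321.75 + (+92) = 413.75 mireds.
T_out = 10⁶/413.75 = 2416.9 K → 2400 K.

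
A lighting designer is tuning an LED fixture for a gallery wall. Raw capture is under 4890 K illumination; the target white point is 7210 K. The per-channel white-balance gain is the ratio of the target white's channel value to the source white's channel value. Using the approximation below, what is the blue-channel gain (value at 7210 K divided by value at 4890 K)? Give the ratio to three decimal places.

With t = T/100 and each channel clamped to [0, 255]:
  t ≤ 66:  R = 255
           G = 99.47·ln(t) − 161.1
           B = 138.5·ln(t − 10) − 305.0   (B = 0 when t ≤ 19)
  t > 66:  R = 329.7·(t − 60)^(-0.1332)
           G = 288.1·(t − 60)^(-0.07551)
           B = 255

At 4890 K (t = 48.9):
  B = 138.5·ln(48.9 − 10) − 305.0 = 138.5·ln 38.9 − 305.0 = 138.5·3.6610 − 305.0 = 202.048.
At 7210 K (t = 72.1):
  B = 255 by definition for t > 66.
Gain = 255.000 / 202.048 = 1.2621 → 1.262.

1.262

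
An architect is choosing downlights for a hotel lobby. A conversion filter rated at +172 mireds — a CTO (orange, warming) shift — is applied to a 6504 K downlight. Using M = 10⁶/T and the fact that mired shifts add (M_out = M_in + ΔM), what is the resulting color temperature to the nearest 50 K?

M_in = 10⁶/6504 = 153.75 mireds.
M_out = 153.75 + (+172) = 325.75 mireds.
T_out = 10⁶/325.75 = 3069.8 K → 3050 K.

3050 K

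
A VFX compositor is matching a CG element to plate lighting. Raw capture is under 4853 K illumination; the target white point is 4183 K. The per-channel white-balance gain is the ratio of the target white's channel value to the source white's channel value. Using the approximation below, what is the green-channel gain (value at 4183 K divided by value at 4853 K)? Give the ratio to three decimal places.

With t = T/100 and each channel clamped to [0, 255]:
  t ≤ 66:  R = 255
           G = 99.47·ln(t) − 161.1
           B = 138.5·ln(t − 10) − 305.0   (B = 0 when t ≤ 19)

At 4853 K (t = 48.53):
  G = 99.47·ln 48.53 − 161.1 = 99.47·3.8822 − 161.1 = 225.061.
At 4183 K (t = 41.83):
  G = 99.47·ln 41.83 − 161.1 = 99.47·3.7336 − 161.1 = 210.283.
Gain = 210.283 / 225.061 = 0.9343 → 0.934.

0.934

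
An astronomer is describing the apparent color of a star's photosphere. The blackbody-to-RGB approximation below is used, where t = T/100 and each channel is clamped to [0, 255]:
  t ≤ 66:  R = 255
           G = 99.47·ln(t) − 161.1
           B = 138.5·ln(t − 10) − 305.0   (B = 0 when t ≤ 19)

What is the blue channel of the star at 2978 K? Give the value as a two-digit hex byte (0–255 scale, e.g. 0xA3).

0x6C

t = 2978/100 = 29.78; the t ≤ 66 branch applies.
B = 138.5·ln(29.78 − 10) − 305.0 = 138.5·ln 19.78 − 305.0 = 138.5·2.9847 − 305.0 = 108.377.
Rounded: 108; in hex, 0x6C.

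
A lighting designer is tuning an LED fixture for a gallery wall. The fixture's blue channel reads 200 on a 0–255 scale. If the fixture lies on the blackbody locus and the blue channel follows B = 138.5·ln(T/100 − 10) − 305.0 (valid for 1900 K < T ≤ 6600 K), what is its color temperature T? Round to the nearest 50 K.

4850 K

ln(t − 10) = (200 + 305.0) / 138.5 = 3.6462.
t − 10 = e^3.6462 = 38.329, so t = 48.329.
T = 100·t = 4833 K → 4850 K to the nearest 50 K.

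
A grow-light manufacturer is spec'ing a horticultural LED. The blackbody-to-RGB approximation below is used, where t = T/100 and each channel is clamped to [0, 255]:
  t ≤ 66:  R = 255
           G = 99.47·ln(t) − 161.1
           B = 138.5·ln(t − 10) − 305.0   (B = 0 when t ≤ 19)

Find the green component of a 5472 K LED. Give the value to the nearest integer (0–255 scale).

237

t = 5472/100 = 54.72; the t ≤ 66 branch applies.
G = 99.47·ln 54.72 − 161.1 = 99.47·4.0022 − 161.1 = 237.002.
Rounded: 237.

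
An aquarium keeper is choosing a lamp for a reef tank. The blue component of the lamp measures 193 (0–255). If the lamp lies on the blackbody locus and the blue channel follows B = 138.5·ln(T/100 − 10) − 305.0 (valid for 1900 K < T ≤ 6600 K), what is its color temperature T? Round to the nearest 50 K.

4650 K

ln(t − 10) = (193 + 305.0) / 138.5 = 3.5957.
t − 10 = e^3.5957 = 36.440, so t = 46.440.
T = 100·t = 4644 K → 4650 K to the nearest 50 K.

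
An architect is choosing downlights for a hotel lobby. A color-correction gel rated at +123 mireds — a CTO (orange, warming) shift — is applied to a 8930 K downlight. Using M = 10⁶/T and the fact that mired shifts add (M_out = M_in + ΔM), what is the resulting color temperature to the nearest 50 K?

4250 K

M_in = 10⁶/8930 = 111.98 mireds.
M_out = 111.98 + (+123) = 234.98 mireds.
T_out = 10⁶/234.98 = 4255.6 K → 4250 K.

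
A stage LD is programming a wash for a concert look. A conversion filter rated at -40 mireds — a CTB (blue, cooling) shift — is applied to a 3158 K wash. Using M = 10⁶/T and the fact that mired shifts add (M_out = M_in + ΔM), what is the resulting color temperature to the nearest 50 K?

3600 K

M_in = 10⁶/3158 = 316.66 mireds.
M_out = 316.66 + (-40) = 276.66 mireds.
T_out = 10⁶/276.66 = 3614.6 K → 3600 K.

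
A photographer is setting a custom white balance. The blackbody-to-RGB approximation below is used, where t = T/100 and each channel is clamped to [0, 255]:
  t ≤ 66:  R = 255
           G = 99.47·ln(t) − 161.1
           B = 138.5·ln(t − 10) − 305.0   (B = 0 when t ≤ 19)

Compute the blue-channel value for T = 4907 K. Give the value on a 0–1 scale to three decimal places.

0.795

t = 4907/100 = 49.07; the t ≤ 66 branch applies.
B = 138.5·ln(49.07 − 10) − 305.0 = 138.5·ln 39.07 − 305.0 = 138.5·3.6654 − 305.0 = 202.652.
On a 0–1 scale: 202.652/255 = 0.7947 → 0.795.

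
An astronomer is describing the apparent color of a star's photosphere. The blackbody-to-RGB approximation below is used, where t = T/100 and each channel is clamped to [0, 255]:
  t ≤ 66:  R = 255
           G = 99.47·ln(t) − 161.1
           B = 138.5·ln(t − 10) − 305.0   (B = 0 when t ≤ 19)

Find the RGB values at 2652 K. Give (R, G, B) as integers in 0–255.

t = 2652/100 = 26.52; the t ≤ 66 branch applies.
R = 255 by definition for t ≤ 66.
G = 99.47·ln 26.52 − 161.1 = 99.47·3.2779 − 161.1 = 164.953.
B = 138.5·ln(26.52 − 10) − 305.0 = 138.5·ln 16.52 − 305.0 = 138.5·2.8046 − 305.0 = 83.433.
Rounded: (255, 165, 83).

(255, 165, 83)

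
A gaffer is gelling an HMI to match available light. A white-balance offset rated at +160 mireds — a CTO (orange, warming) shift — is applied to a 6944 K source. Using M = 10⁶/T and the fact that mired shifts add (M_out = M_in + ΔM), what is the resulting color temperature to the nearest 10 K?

3290 K

M_in = 10⁶/6944 = 144.01 mireds.
M_out = 144.01 + (+160) = 304.01 mireds.
T_out = 10⁶/304.01 = 3289.4 K → 3290 K.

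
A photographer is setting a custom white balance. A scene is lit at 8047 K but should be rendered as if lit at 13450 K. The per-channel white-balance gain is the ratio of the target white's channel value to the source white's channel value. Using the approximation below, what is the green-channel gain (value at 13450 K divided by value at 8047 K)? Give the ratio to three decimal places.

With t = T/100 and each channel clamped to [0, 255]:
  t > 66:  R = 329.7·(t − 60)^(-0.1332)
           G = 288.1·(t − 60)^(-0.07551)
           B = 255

0.907

At 8047 K (t = 80.47):
  G = 288.1·(80.47 − 60)^(-0.07551) = 288.1·20.47^(-0.07551) = 288.1·0.79615 = 229.372.
At 13450 K (t = 134.5):
  G = 288.1·(134.5 − 60)^(-0.07551) = 288.1·74.5^(-0.07551) = 288.1·0.72216 = 208.054.
Gain = 208.054 / 229.372 = 0.9071 → 0.907.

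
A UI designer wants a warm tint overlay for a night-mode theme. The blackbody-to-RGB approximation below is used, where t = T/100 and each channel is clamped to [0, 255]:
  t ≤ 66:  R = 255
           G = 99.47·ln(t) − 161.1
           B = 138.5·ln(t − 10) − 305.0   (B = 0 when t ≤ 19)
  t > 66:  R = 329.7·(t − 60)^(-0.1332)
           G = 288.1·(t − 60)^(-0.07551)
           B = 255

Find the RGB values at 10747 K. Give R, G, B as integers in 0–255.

R=197, G=215, B=255

t = 10747/100 = 107.47; the t > 66 branch applies.
R = 329.7·(107.47 − 60)^(-0.1332) = 329.7·47.47^(-0.1332) = 329.7·0.59800 = 197.160.
G = 288.1·(107.47 − 60)^(-0.07551) = 288.1·47.47^(-0.07551) = 288.1·0.74716 = 215.257.
B = 255 by definition for t > 66.
Rounded: (197, 215, 255).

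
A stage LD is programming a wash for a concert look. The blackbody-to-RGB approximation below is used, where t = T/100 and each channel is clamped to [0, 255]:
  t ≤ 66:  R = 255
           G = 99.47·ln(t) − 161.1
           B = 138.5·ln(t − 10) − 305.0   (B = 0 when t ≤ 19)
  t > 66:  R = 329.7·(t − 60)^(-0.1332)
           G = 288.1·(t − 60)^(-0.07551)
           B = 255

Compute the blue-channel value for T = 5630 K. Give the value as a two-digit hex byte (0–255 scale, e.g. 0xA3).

t = 5630/100 = 56.3; the t ≤ 66 branch applies.
B = 138.5·ln(56.3 − 10) − 305.0 = 138.5·ln 46.3 − 305.0 = 138.5·3.8351 − 305.0 = 226.167.
Rounded: 226; in hex, 0xE2.

0xE2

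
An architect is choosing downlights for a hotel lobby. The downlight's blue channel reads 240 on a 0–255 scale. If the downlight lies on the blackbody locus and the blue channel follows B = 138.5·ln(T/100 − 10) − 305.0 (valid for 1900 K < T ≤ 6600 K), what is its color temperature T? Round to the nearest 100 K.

ln(t − 10) = (240 + 305.0) / 138.5 = 3.9350.
t − 10 = e^3.9350 = 51.163, so t = 61.163.
T = 100·t = 6116 K → 6100 K to the nearest 100 K.

6100 K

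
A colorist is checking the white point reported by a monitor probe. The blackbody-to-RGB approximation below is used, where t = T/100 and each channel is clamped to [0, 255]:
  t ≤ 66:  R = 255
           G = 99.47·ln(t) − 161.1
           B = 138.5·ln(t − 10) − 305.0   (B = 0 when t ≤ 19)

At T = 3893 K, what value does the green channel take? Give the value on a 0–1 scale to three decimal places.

t = 3893/100 = 38.93; the t ≤ 66 branch applies.
G = 99.47·ln 38.93 − 161.1 = 99.47·3.6618 − 161.1 = 203.136.
On a 0–1 scale: 203.136/255 = 0.7966 → 0.797.

0.797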